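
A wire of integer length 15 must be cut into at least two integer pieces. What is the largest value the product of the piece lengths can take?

Fill prod[k] for k=2..15: at each k try every first piece i and multiply by the better of (k−i) uncut or prod[k−i].
Small cases: prod[2]=1, prod[3]=2, prod[4]=4, prod[5]=6, prod[6]=9, prod[7]=12.
prod[8] = max(1·12, 2·9, 3·6, …, 6·2, 7·1) = 18
prod[9] = max(1·18, 2·12, 3·9, …, 7·2, 8·1) = 27
prod[10] = max(1·27, 2·18, 3·12, …, 8·2, 9·1) = 36
prod[11] = max(1·36, 2·27, 3·18, …, 9·2, 10·1) = 54
prod[12] = max(1·54, 2·36, 3·27, …, 10·2, 11·1) = 81
prod[13] = max(1·81, 2·54, 3·36, …, 11·2, 12·1) = 108
prod[14] = max(1·108, 2·81, 3·54, …, 12·2, 13·1) = 162
prod[15] = max(1·162, 2·108, 3·81, …, 13·2, 14·1) = 243
One optimal split: 3 + 3 + 3 + 3 + 3; product 3·3·3·3·3 = 243.

243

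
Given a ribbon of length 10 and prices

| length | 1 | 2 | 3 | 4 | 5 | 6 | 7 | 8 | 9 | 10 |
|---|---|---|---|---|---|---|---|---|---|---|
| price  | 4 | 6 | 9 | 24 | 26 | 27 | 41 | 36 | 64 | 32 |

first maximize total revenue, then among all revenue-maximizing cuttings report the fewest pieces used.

2

Consider every possible first cut. r[k] is the best of p[i]+r[k−i] over all sellable i≤k.
r[1] = 4
r[2] = 8  (first piece 1, then r[1]=4)
r[3] = 12  (first piece 1, then r[2]=8)
r[4] = 24
r[5] = 28  (first piece 1, then r[4]=24)
r[6] = 32  (first piece 1, then r[5]=28)
r[7] = 41
r[8] = 48  (first piece 4, then r[4]=24)
r[9] = 64
r[10] = 68  (first piece 1, then r[9]=64)
Maximum revenue is ¢68.
Now minimize piece count subject to staying optimal: for each k, pieces[k] = 1 + min over i with p[i]+r[k−i]=r[k] of pieces[k−i].
pieces[7] = 1
pieces[8] = 2
pieces[9] = 1
pieces[10] = 2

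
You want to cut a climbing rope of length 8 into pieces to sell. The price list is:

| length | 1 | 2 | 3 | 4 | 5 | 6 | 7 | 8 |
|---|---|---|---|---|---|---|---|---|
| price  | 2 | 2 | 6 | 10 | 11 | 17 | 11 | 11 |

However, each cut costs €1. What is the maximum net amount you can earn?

19

Build r[k] bottom-up: r[k] = max over allowed piece i of (p[i] + r[k−i]) − 1 per cut.
r[1] = 2
r[2] = max(2+2-1, 2+0) = 3
r[3] = max(2+3-1, 2+2-1, 6+0) = 6
r[4] = max(2+6-1, 2+3-1, 6+2-1, 10+0) = 10
r[5] = max(2+10-1, 2+6-1, 6+3-1, 10+2-1, 11+0) = 11
r[6] = max(2+11-1, 2+10-1, 6+6-1, 10+3-1, 11+2-1, 17+0) = 17
r[7] = max(2+17-1, 2+11-1, 6+10-1, …, 17+2-1, 11+0) = 18
r[8] = max(2+18-1, 2+17-1, 6+11-1, …, 11+2-1, 11+0) = 19
One optimal plan: pieces 6 + 1 + 1 (2 cuts) → €21 − €2 = €19.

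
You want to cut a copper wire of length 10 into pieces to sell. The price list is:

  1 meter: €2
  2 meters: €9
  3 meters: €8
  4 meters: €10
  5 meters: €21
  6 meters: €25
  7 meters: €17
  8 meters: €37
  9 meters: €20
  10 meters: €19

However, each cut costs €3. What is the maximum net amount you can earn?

Let r[k] be the best obtainable value from length k. For each k, try every first piece i and keep the best of price[i] + r[k−i] minus the 3 cut fee when i<k.
r[1] = 2
r[2] = 9
r[3] = 8  (first piece 1, then r[2]=9)
r[4] = 15  (first piece 2, then r[2]=9)
r[5] = 21
r[6] = 25
r[7] = 27  (first piece 2, then r[5]=21)
r[8] = 37
r[9] = 36  (first piece 1, then r[8]=37)
r[10] = 43  (first piece 2, then r[8]=37)
One optimal plan: pieces 8 + 2 (1 cut) → €46 − €3 = €43.

43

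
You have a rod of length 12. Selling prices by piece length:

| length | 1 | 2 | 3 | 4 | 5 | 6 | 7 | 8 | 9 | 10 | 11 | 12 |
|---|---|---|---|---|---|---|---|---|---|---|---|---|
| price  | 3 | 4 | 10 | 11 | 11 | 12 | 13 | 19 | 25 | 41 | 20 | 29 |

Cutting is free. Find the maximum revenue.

47

Build r[k] bottom-up: r[k] = max over allowed piece i of (p[i] + r[k−i]).
r[1] = 3
r[2] = max(3+3, 4+0) = 6
r[3] = max(3+6, 4+3, 10+0) = 10
r[4] = max(3+10, 4+6, 10+3, 11+0) = 13
r[5] = max(3+13, 4+10, 10+6, 11+3, 11+0) = 16
r[6] = max(3+16, 4+13, 10+10, 11+6, 11+3, 12+0) = 20
r[7] = max(3+20, 4+16, 10+13, …, 12+3, 13+0) = 23
r[8] = max(3+23, 4+20, 10+16, …, 13+3, 19+0) = 26
r[9] = max(3+26, 4+23, 10+20, …, 19+3, 25+0) = 30
r[10] = max(3+30, 4+26, 10+23, …, 25+3, 41+0) = 41
r[11] = max(3+41, 4+30, 10+26, …, 41+3, 20+0) = 44
r[12] = max(3+44, 4+41, 10+30, …, 20+3, 29+0) = 47
One optimal cutting: 10 + 1 + 1 → $41 + $3 + $3 = $47.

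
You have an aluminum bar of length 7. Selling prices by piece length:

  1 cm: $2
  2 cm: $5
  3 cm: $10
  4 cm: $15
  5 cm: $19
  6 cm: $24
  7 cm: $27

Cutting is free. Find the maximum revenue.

Let best[k] be the best obtainable value from length k. For each k, try every first piece i and keep the best of price[i] + best[k−i].
best[1] = 2
best[2] = max(2+2, 5+0) = 5
best[3] = max(2+5, 5+2, 10+0) = 10
best[4] = max(2+10, 5+5, 10+2, 15+0) = 15
best[5] = max(2+15, 5+10, 10+5, 15+2, 19+0) = 19
best[6] = max(2+19, 5+15, 10+10, 15+5, 19+2, 24+0) = 24
best[7] = max(2+24, 5+19, 10+15, …, 24+2, 27+0) = 27
Best is to sell the whole 7-cm piece uncut for $27.

27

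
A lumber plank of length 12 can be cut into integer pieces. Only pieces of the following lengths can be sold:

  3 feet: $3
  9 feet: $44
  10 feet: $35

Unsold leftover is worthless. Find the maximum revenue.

47

Let r[k] be the best obtainable value from length k. For each k, try every first piece i and keep the best of price[i] + r[k−i].
r[1] = 0
r[2] = 0
r[3] = 3
r[4] = 3
r[5] = 3
r[6] = 6  (first piece 3, then r[3]=3)
r[7] = 6
r[8] = 6
r[9] = max(3+6, 44+0) = 44
r[10] = max(3+6, 44+0, 35+0) = 44
r[11] = max(3+6, 44+0, 35+0) = 44
r[12] = max(3+44, 44+3, 35+0) = 47
One optimal cutting: 9 + 3 → $47.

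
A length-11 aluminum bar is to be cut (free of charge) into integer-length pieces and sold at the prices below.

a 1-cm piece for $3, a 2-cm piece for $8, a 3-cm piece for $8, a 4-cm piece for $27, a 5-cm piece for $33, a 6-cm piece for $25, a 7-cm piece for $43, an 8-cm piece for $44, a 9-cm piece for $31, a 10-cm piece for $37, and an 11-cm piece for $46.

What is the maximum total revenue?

70

Consider every possible first cut. best[k] is the best of p[i]+best[k−i] over all sellable i≤k.
best[1] = 3
best[2] = 8
best[3] = 11  (first piece 1, then best[2]=8)
best[4] = 27
best[5] = 33
best[6] = 36  (first piece 1, then best[5]=33)
best[7] = 43
best[8] = 54  (first piece 4, then best[4]=27)
best[9] = 60  (first piece 4, then best[5]=33)
best[10] = 66  (first piece 5, then best[5]=33)
best[11] = 70  (first piece 4, then best[7]=43)
One optimal cutting: 7 + 4 → $43 + $27 = $70.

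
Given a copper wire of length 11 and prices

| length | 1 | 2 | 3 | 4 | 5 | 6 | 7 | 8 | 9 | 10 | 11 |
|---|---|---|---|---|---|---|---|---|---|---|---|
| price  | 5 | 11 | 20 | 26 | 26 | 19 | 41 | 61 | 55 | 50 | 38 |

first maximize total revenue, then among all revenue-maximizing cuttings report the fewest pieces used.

2

Consider every possible first cut. r[k] is the best of p[i]+r[k−i] over all sellable i≤k.
r[1] = 5
r[2] = 11
r[3] = 20
r[4] = 26
r[5] = 31  (first piece 1, then r[4]=26)
r[6] = 40  (first piece 3, then r[3]=20)
r[7] = 46  (first piece 3, then r[4]=26)
r[8] = 61
r[9] = 66  (first piece 1, then r[8]=61)
r[10] = 72  (first piece 2, then r[8]=61)
r[11] = 81  (first piece 3, then r[8]=61)
Maximum revenue is €81.
Now minimize piece count subject to staying optimal: for each k, pieces[k] = 1 + min over i with p[i]+r[k−i]=r[k] of pieces[k−i].
pieces[8] = 1
pieces[9] = 2
pieces[10] = 2
pieces[11] = 2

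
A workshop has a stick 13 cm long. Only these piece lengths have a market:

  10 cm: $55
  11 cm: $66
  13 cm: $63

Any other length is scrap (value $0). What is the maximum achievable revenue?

Build f[k] bottom-up: f[k] = max over allowed piece i of (p[i] + f[k−i]).
f[1] = 0
f[2] = 0
f[3] = 0
f[4] = 0
f[5] = 0
f[6] = 0
f[7] = 0
f[8] = 0
f[9] = 0
f[10] = 55
f[11] = 66
f[12] = 66
f[13] = 66
One optimal cutting: pieces 11 with 2 cm of scrap → $66.

66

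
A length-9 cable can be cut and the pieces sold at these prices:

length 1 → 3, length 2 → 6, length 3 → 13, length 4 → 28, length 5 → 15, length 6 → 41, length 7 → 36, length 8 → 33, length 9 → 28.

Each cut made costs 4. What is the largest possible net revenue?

Build v[k] bottom-up: v[k] = max over allowed piece i of (p[i] + v[k−i]) − 4 per cut.
v[1] = 3
v[2] = 6
v[3] = 13
v[4] = 28
v[5] = 27  (first piece 1, then v[4]=28)
v[6] = 41
v[7] = 40  (first piece 1, then v[6]=41)
v[8] = 52  (first piece 4, then v[4]=28)
v[9] = 51  (first piece 1, then v[8]=52)
One optimal plan: pieces 4 + 4 + 1 (2 cuts) → 59 − 8 = 51.

51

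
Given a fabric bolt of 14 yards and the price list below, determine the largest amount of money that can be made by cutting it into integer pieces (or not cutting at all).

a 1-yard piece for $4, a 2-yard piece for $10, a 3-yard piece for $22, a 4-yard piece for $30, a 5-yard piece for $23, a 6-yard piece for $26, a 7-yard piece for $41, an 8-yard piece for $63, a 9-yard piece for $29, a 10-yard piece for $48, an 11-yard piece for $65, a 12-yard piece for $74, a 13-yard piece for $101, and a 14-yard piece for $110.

110

Build best[k] bottom-up: best[k] = max over allowed piece i of (p[i] + best[k−i]).
best[1] = 4
best[2] = max(4+4, 10+0) = 10
best[3] = max(4+10, 10+4, 22+0) = 22
best[4] = max(4+22, 10+10, 22+4, 30+0) = 30
best[5] = max(4+30, 10+22, 22+10, 30+4, 23+0) = 34
best[6] = max(4+34, 10+30, 22+22, 30+10, 23+4, 26+0) = 44
best[7] = max(4+44, 10+34, 22+30, …, 26+4, 41+0) = 52
best[8] = max(4+52, 10+44, 22+34, …, 41+4, 63+0) = 63
best[9] = max(4+63, 10+52, 22+44, …, 63+4, 29+0) = 67
best[10] = max(4+67, 10+63, 22+52, …, 29+4, 48+0) = 74
best[11] = max(4+74, 10+67, 22+63, …, 48+4, 65+0) = 85
best[12] = max(4+85, 10+74, 22+67, …, 65+4, 74+0) = 93
best[13] = max(4+93, 10+85, 22+74, …, 74+4, 101+0) = 101
best[14] = max(4+101, 10+93, 22+85, …, 101+4, 110+0) = 110
Best is to sell the whole 14-yard piece uncut for $110.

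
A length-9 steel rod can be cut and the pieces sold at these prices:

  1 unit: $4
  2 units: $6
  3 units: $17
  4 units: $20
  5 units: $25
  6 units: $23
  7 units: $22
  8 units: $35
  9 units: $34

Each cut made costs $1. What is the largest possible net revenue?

49

Let r[k] be the best obtainable value from length k. For each k, try every first piece i and keep the best of price[i] + r[k−i] minus the 1 cut fee when i<k.
r[1] = 4
r[2] = max(4+4-1, 6+0) = 7
r[3] = max(4+7-1, 6+4-1, 17+0) = 17
r[4] = max(4+17-1, 6+7-1, 17+4-1, 20+0) = 20
r[5] = max(4+20-1, 6+17-1, 17+7-1, 20+4-1, 25+0) = 25
r[6] = max(4+25-1, 6+20-1, 17+17-1, 20+7-1, 25+4-1, 23+0) = 33
r[7] = max(4+33-1, 6+25-1, 17+20-1, …, 23+4-1, 22+0) = 36
r[8] = max(4+36-1, 6+33-1, 17+25-1, …, 22+4-1, 35+0) = 41
r[9] = max(4+41-1, 6+36-1, 17+33-1, …, 35+4-1, 34+0) = 49
One optimal plan: pieces 3 + 3 + 3 (2 cuts) → $51 − $2 = $49.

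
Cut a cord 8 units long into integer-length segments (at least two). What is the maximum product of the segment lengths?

Let g[k] be the best product for length k (with at least one cut). For each first piece i, the rest contributes max(k−i, g[k−i]).
g[2] = 1×max(1,0) = 1×1 = 1
g[3] = max(1×2, 2×1) = 2
g[4] = max(1×3, 2×2, 3×1) = 4
g[5] = max(1×4, 2×3, 3×2, 4×1) = 6
g[6] = max(1×6, 2×4, 3×3, 4×2, 5×1) = 9
g[7] = max(1×9, 2×6, 3×4, 4×3, 5×2, 6×1) = 12
g[8] = max(1×12, 2×9, 3×6, …, 6×2, 7×1) = 18
One optimal split: 3 + 3 + 2; product 3×3×2 = 18.

18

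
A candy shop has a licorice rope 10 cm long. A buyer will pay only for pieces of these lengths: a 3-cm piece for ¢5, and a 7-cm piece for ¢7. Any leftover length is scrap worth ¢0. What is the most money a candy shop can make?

15

Build r[k] bottom-up: r[k] = max over allowed piece i of (p[i] + r[k−i]).
r[1] = 0
r[2] = 0
r[3] = 5
r[4] = 5
r[5] = 5
r[6] = 10  (first piece 3, then r[3]=5)
r[7] = max(5+5, 7+0) = 10
r[8] = max(5+5, 7+0) = 10
r[9] = max(5+10, 7+0) = 15
r[10] = max(5+10, 7+5) = 15
One optimal cutting: pieces 3 + 3 + 3 with 1 cm of scrap → ¢15.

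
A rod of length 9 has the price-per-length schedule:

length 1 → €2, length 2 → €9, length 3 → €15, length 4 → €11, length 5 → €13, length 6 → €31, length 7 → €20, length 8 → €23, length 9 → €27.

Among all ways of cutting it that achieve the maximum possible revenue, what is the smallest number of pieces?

2

Build r[k] bottom-up: r[k] = max over allowed piece i of (p[i] + r[k−i]).
r[1] = 2
r[2] = 9
r[3] = 15
r[4] = 18  (first piece 2, then r[2]=9)
r[5] = 24  (first piece 2, then r[3]=15)
r[6] = 31
r[7] = 33  (first piece 1, then r[6]=31)
r[8] = 40  (first piece 2, then r[6]=31)
r[9] = 46  (first piece 3, then r[6]=31)
Maximum revenue is €46.
Now minimize piece count subject to staying optimal: for each k, pieces[k] = 1 + min over i with p[i]+r[k−i]=r[k] of pieces[k−i].
pieces[6] = 1
pieces[7] = 2
pieces[8] = 2
pieces[9] = 2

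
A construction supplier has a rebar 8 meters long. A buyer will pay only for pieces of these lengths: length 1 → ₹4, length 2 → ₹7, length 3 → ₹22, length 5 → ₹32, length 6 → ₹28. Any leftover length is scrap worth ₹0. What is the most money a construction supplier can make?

54

Build f[k] bottom-up: f[k] = max over allowed piece i of (p[i] + f[k−i]).
f[1] = 4
f[2] = 8  (first piece 1, then f[1]=4)
f[3] = 22
f[4] = 26  (first piece 1, then f[3]=22)
f[5] = 32
f[6] = 44  (first piece 3, then f[3]=22)
f[7] = 48  (first piece 1, then f[6]=44)
f[8] = 54  (first piece 3, then f[5]=32)
One optimal cutting: 5 + 3 → ₹54.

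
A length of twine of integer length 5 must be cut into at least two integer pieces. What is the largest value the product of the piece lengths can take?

6

Let g[k] be the best product for length k (with at least one cut). For each first piece i, the rest contributes max(k−i, g[k−i]).
g[2] = 1·max(1,0) = 1·1 = 1
g[3] = 1·max(2,1) = 1·2 = 2
g[4] = 2·max(2,1) = 2·2 = 4
g[5] = 2·max(3,2) = 2·3 = 6
One optimal split: 3 + 2; product 3·2 = 6.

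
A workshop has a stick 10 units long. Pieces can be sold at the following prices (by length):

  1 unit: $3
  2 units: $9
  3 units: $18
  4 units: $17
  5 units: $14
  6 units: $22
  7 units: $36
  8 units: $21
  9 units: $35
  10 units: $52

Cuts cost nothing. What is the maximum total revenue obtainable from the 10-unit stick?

57

Let best[k] be the best obtainable value from length k. For each k, try every first piece i and keep the best of price[i] + best[k−i].
best[1] = 3
best[2] = 9
best[3] = 18
best[4] = 21  (first piece 1, then best[3]=18)
best[5] = 27  (first piece 2, then best[3]=18)
best[6] = 36  (first piece 3, then best[3]=18)
best[7] = 39  (first piece 1, then best[6]=36)
best[8] = 45  (first piece 2, then best[6]=36)
best[9] = 54  (first piece 3, then best[6]=36)
best[10] = 57  (first piece 1, then best[9]=54)
One optimal cutting: 3 + 3 + 3 + 1 → $18 + $18 + $18 + $3 = $57.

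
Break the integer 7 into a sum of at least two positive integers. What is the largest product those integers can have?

12

Fill g[k] for k=2..7: at each k try every first piece i and multiply by the better of (k−i) uncut or g[k−i].
g[2] = 1×max(1,0) = 1×1 = 1
g[3] = 1×max(2,1) = 1×2 = 2
g[4] = 2×max(2,1) = 2×2 = 4
g[5] = 2×max(3,2) = 2×3 = 6
g[6] = 3×max(3,2) = 3×3 = 9
g[7] = 2×max(5,6) = 2×6 = 12
One optimal split: 3 + 2 + 2; product 3×2×2 = 12.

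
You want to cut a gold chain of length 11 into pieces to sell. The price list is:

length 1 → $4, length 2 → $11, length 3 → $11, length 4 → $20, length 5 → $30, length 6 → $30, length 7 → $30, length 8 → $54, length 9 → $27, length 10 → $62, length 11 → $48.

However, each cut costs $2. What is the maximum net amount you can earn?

65

Build r[k] bottom-up: r[k] = max over allowed piece i of (p[i] + r[k−i]) − 2 per cut.
r[1] = 4
r[2] = 11
r[3] = 13  (first piece 1, then r[2]=11)
r[4] = 20  (first piece 2, then r[2]=11)
r[5] = 30
r[6] = 32  (first piece 1, then r[5]=30)
r[7] = 39  (first piece 2, then r[5]=30)
r[8] = 54
r[9] = 56  (first piece 1, then r[8]=54)
r[10] = 63  (first piece 2, then r[8]=54)
r[11] = 65  (first piece 1, then r[10]=63)
One optimal plan: pieces 8 + 2 + 1 (2 cuts) → $69 − $4 = $65.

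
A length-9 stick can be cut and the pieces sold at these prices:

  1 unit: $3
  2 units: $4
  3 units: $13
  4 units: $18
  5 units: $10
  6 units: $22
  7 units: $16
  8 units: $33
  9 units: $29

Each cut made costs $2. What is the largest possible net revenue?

35

Consider every possible first cut. r[k] is the best of p[i]+r[k−i] over all sellable i≤k, charging 2 whenever i<k.
r[1] = 3
r[2] = max(3+3-2, 4+0) = 4
r[3] = max(3+4-2, 4+3-2, 13+0) = 13
r[4] = max(3+13-2, 4+4-2, 13+3-2, 18+0) = 18
r[5] = max(3+18-2, 4+13-2, 13+4-2, 18+3-2, 10+0) = 19
r[6] = max(3+19-2, 4+18-2, 13+13-2, 18+4-2, 10+3-2, 22+0) = 24
r[7] = max(3+24-2, 4+19-2, 13+18-2, …, 22+3-2, 16+0) = 29
r[8] = max(3+29-2, 4+24-2, 13+19-2, …, 16+3-2, 33+0) = 34
r[9] = max(3+34-2, 4+29-2, 13+24-2, …, 33+3-2, 29+0) = 35
One optimal plan: pieces 4 + 4 + 1 (2 cuts) → $39 − $4 = $35.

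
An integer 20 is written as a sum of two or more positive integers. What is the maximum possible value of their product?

Fill f[k] for k=2..20: at each k try every first piece i and multiply by the better of (k−i) uncut or f[k−i].
f[2] = 1*max(1,0) = 1*1 = 1
f[3] = 1*max(2,1) = 1*2 = 2
f[4] = 2*max(2,1) = 2*2 = 4
f[5] = 2*max(3,2) = 2*3 = 6
f[6] = 3*max(3,2) = 3*3 = 9
f[7] = 2*max(5,6) = 2*6 = 12
f[8] = 2*max(6,9) = 2*9 = 18
f[9] = 3*max(6,9) = 3*9 = 27
f[10] = 2*max(8,18) = 2*18 = 36
f[11] = 2*max(9,27) = 2*27 = 54
f[12] = 3*max(9,27) = 3*27 = 81
f[13] = 2*max(11,54) = 2*54 = 108
f[14] = 2*max(12,81) = 2*81 = 162
f[15] = 3*max(12,81) = 3*81 = 243
f[16] = 2*max(14,162) = 2*162 = 324
f[17] = 2*max(15,243) = 2*243 = 486
f[18] = 3*max(15,243) = 3*243 = 729
f[19] = 2*max(17,486) = 2*486 = 972
f[20] = 2*max(18,729) = 2*729 = 1458
One optimal split: 3 + 3 + 3 + 3 + 3 + 3 + 2; product 3*3*3*3*3*3*2 = 1458.

1458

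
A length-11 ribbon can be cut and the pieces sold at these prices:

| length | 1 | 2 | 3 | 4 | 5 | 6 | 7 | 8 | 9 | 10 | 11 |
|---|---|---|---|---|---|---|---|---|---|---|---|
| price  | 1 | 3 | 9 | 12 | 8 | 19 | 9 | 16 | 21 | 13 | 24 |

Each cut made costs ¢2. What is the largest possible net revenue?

Let v[k] be the best obtainable value from length k. For each k, try every first piece i and keep the best of price[i] + v[k−i] minus the 2 cut fee when i<k.
v[1] = 1
v[2] = 3
v[3] = 9
v[4] = 12
v[5] = 11  (first piece 1, then v[4]=12)
v[6] = 19
v[7] = 19  (first piece 3, then v[4]=12)
v[8] = 22  (first piece 4, then v[4]=12)
v[9] = 26  (first piece 3, then v[6]=19)
v[10] = 29  (first piece 4, then v[6]=19)
v[11] = 29  (first piece 3, then v[8]=22)
One optimal plan: pieces 4 + 4 + 3 (2 cuts) → ¢33 − ¢4 = ¢29.

29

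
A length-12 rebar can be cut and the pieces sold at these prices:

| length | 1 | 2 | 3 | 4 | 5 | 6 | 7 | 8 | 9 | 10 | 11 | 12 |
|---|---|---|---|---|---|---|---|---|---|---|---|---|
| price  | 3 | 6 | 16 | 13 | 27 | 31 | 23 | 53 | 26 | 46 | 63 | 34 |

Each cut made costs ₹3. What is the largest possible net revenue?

Consider every possible first cut. r[k] is the best of p[i]+r[k−i] over all sellable i≤k, charging 3 whenever i<k.
r[1] = 3
r[2] = max(3+3-3, 6+0) = 6
r[3] = max(3+6-3, 6+3-3, 16+0) = 16
r[4] = max(3+16-3, 6+6-3, 16+3-3, 13+0) = 16
r[5] = max(3+16-3, 6+16-3, 16+6-3, 13+3-3, 27+0) = 27
r[6] = max(3+27-3, 6+16-3, 16+16-3, 13+6-3, 27+3-3, 31+0) = 31
r[7] = max(3+31-3, 6+27-3, 16+16-3, …, 31+3-3, 23+0) = 31
r[8] = max(3+31-3, 6+31-3, 16+27-3, …, 23+3-3, 53+0) = 53
r[9] = max(3+53-3, 6+31-3, 16+31-3, …, 53+3-3, 26+0) = 53
r[10] = max(3+53-3, 6+53-3, 16+31-3, …, 26+3-3, 46+0) = 56
r[11] = max(3+56-3, 6+53-3, 16+53-3, …, 46+3-3, 63+0) = 66
r[12] = max(3+66-3, 6+56-3, 16+53-3, …, 63+3-3, 34+0) = 66
One optimal plan: pieces 8 + 3 + 1 (2 cuts) → ₹72 − ₹6 = ₹66.

66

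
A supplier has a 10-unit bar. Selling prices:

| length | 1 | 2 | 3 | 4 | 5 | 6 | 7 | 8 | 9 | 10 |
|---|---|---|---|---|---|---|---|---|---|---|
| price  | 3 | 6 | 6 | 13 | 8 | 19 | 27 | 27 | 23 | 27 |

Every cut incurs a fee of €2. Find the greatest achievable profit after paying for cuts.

Let r[k] be the best obtainable value from length k. For each k, try every first piece i and keep the best of price[i] + r[k−i] minus the 2 cut fee when i<k.
r[1] = 3
r[2] = max(3+3-2, 6+0) = 6
r[3] = max(3+6-2, 6+3-2, 6+0) = 7
r[4] = max(3+7-2, 6+6-2, 6+3-2, 13+0) = 13
r[5] = max(3+13-2, 6+7-2, 6+6-2, 13+3-2, 8+0) = 14
r[6] = max(3+14-2, 6+13-2, 6+7-2, 13+6-2, 8+3-2, 19+0) = 19
r[7] = max(3+19-2, 6+14-2, 6+13-2, …, 19+3-2, 27+0) = 27
r[8] = max(3+27-2, 6+19-2, 6+14-2, …, 27+3-2, 27+0) = 28
r[9] = max(3+28-2, 6+27-2, 6+19-2, …, 27+3-2, 23+0) = 31
r[10] = max(3+31-2, 6+28-2, 6+27-2, …, 23+3-2, 27+0) = 32
One optimal plan: pieces 7 + 2 + 1 (2 cuts) → €36 − €4 = €32.

32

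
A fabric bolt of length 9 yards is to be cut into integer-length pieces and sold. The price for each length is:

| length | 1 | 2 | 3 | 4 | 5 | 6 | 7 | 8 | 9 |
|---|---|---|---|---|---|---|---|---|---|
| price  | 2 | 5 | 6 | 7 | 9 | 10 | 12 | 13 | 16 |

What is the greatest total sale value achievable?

22

Build R[k] bottom-up: R[k] = max over allowed piece i of (p[i] + R[k−i]).
R[1] = 2
R[2] = 5
R[3] = 7  (first piece 1, then R[2]=5)
R[4] = 10  (first piece 2, then R[2]=5)
R[5] = 12  (first piece 1, then R[4]=10)
R[6] = 15  (first piece 2, then R[4]=10)
R[7] = 17  (first piece 1, then R[6]=15)
R[8] = 20  (first piece 2, then R[6]=15)
R[9] = 22  (first piece 1, then R[8]=20)
One optimal cutting: 2 + 2 + 2 + 2 + 1 → $5 + $5 + $5 + $5 + $2 = $22.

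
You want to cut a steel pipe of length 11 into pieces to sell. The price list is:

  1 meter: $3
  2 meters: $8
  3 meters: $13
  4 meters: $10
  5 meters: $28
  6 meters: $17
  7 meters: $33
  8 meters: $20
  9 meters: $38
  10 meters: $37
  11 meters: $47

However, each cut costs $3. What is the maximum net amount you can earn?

53

Consider every possible first cut. net[k] is the best of p[i]+net[k−i] over all sellable i≤k, charging 3 whenever i<k.
net[1] = 3
net[2] = max(3+3-3, 8+0) = 8
net[3] = max(3+8-3, 8+3-3, 13+0) = 13
net[4] = max(3+13-3, 8+8-3, 13+3-3, 10+0) = 13
net[5] = max(3+13-3, 8+13-3, 13+8-3, 10+3-3, 28+0) = 28
net[6] = max(3+28-3, 8+13-3, 13+13-3, 10+8-3, 28+3-3, 17+0) = 28
net[7] = max(3+28-3, 8+28-3, 13+13-3, …, 17+3-3, 33+0) = 33
net[8] = max(3+33-3, 8+28-3, 13+28-3, …, 33+3-3, 20+0) = 38
net[9] = max(3+38-3, 8+33-3, 13+28-3, …, 20+3-3, 38+0) = 38
net[10] = max(3+38-3, 8+38-3, 13+33-3, …, 38+3-3, 37+0) = 53
net[11] = max(3+53-3, 8+38-3, 13+38-3, …, 37+3-3, 47+0) = 53
One optimal plan: pieces 5 + 5 + 1 (2 cuts) → $59 − $6 = $53.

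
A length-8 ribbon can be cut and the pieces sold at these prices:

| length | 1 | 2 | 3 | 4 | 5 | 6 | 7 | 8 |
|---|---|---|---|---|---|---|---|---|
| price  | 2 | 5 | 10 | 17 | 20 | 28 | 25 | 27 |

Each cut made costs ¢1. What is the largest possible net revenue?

33

Consider every possible first cut. net[k] is the best of p[i]+net[k−i] over all sellable i≤k, charging 1 whenever i<k.
net[1] = 2
net[2] = 5
net[3] = 10
net[4] = 17
net[5] = 20
net[6] = 28
net[7] = 29  (first piece 1, then net[6]=28)
net[8] = 33  (first piece 4, then net[4]=17)
One optimal plan: pieces 4 + 4 (1 cut) → ¢34 − ¢1 = ¢33.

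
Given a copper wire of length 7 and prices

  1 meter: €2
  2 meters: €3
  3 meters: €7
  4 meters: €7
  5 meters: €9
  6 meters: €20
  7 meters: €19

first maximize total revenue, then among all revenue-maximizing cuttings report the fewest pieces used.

2

Let r[k] be the best obtainable value from length k. For each k, try every first piece i and keep the best of price[i] + r[k−i].
r[1] = 2
r[2] = max(2+2, 3+0) = 4
r[3] = max(2+4, 3+2, 7+0) = 7
r[4] = max(2+7, 3+4, 7+2, 7+0) = 9
r[5] = max(2+9, 3+7, 7+4, 7+2, 9+0) = 11
r[6] = max(2+11, 3+9, 7+7, 7+4, 9+2, 20+0) = 20
r[7] = max(2+20, 3+11, 7+9, …, 20+2, 19+0) = 22
Maximum revenue is €22.
Now minimize piece count subject to staying optimal: for each k, pieces[k] = 1 + min over i with p[i]+r[k−i]=r[k] of pieces[k−i].
pieces[4] = 2
pieces[5] = 3
pieces[6] = 1
pieces[7] = 2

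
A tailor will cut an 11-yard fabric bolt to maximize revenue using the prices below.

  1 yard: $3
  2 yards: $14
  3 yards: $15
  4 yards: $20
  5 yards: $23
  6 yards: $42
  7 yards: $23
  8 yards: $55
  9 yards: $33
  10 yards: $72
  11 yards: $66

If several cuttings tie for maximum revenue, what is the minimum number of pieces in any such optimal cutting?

2

Let r[k] be the best obtainable value from length k. For each k, try every first piece i and keep the best of price[i] + r[k−i].
r[1] = 3
r[2] = max(3+3, 14+0) = 14
r[3] = max(3+14, 14+3, 15+0) = 17
r[4] = max(3+17, 14+14, 15+3, 20+0) = 28
r[5] = max(3+28, 14+17, 15+14, 20+3, 23+0) = 31
r[6] = max(3+31, 14+28, 15+17, 20+14, 23+3, 42+0) = 42
r[7] = max(3+42, 14+31, 15+28, …, 42+3, 23+0) = 45
r[8] = max(3+45, 14+42, 15+31, …, 23+3, 55+0) = 56
r[9] = max(3+56, 14+45, 15+42, …, 55+3, 33+0) = 59
r[10] = max(3+59, 14+56, 15+45, …, 33+3, 72+0) = 72
r[11] = max(3+72, 14+59, 15+56, …, 72+3, 66+0) = 75
Maximum revenue is $75.
Now minimize piece count subject to staying optimal: for each k, pieces[k] = 1 + min over i with p[i]+r[k−i]=r[k] of pieces[k−i].
pieces[8] = 2
pieces[9] = 3
pieces[10] = 1
pieces[11] = 2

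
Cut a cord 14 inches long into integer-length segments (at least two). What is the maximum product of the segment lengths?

Let prod[k] be the best product for length k (with at least one cut). For each first piece i, the rest contributes max(k−i, prod[k−i]).
prod[2] = 1*max(1,0) = 1*1 = 1
prod[3] = 1*max(2,1) = 1*2 = 2
prod[4] = 2*max(2,1) = 2*2 = 4
prod[5] = 2*max(3,2) = 2*3 = 6
prod[6] = 3*max(3,2) = 3*3 = 9
prod[7] = 2*max(5,6) = 2*6 = 12
prod[8] = 2*max(6,9) = 2*9 = 18
prod[9] = 3*max(6,9) = 3*9 = 27
prod[10] = 2*max(8,18) = 2*18 = 36
prod[11] = 2*max(9,27) = 2*27 = 54
prod[12] = 3*max(9,27) = 3*27 = 81
prod[13] = 2*max(11,54) = 2*54 = 108
prod[14] = 2*max(12,81) = 2*81 = 162
One optimal split: 3 + 3 + 3 + 3 + 2; product 3*3*3*3*2 = 162.

162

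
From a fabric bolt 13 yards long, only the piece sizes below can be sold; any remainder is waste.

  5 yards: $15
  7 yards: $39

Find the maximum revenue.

54

Let r[k] be the best obtainable value from length k. For each k, try every first piece i and keep the best of price[i] + r[k−i].
r[1] = 0
r[2] = 0
r[3] = 0
r[4] = 0
r[5] = 15
r[6] = 15
r[7] = 39
r[8] = 39
r[9] = 39
r[10] = 39
r[11] = 39
r[12] = 54  (first piece 5, then r[7]=39)
r[13] = 54
One optimal cutting: pieces 7 + 5 with 1 yard of scrap → $54.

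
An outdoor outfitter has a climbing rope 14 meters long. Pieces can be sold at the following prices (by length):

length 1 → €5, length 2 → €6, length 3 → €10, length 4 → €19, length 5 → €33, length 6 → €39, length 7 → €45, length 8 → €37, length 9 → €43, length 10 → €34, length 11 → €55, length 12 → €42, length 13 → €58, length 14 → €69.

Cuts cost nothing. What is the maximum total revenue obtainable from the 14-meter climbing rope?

Build R[k] bottom-up: R[k] = max over allowed piece i of (p[i] + R[k−i]).
R[1] = 5
R[2] = 10  (first piece 1, then R[1]=5)
R[3] = 15  (first piece 1, then R[2]=10)
R[4] = 20  (first piece 1, then R[3]=15)
R[5] = 33
R[6] = 39
R[7] = 45
R[8] = 50  (first piece 1, then R[7]=45)
R[9] = 55  (first piece 1, then R[8]=50)
R[10] = 66  (first piece 5, then R[5]=33)
R[11] = 72  (first piece 5, then R[6]=39)
R[12] = 78  (first piece 5, then R[7]=45)
R[13] = 84  (first piece 6, then R[7]=45)
R[14] = 90  (first piece 7, then R[7]=45)
One optimal cutting: 7 + 7 → €45 + €45 = €90.

90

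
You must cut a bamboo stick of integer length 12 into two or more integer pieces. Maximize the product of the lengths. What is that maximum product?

Define prod[k] = max over 1≤i<k of i · max(k−i, prod[k−i]); the inner max lets the remainder stay uncut if that's better.
Small cases: prod[2]=1, prod[3]=2, prod[4]=4.
prod[5] = 2×max(3,2) = 2×3 = 6
prod[6] = 3×max(3,2) = 3×3 = 9
prod[7] = 2×max(5,6) = 2×6 = 12
prod[8] = 2×max(6,9) = 2×9 = 18
prod[9] = 3×max(6,9) = 3×9 = 27
prod[10] = 2×max(8,18) = 2×18 = 36
prod[11] = 2×max(9,27) = 2×27 = 54
prod[12] = 3×max(9,27) = 3×27 = 81
One optimal split: 3 + 3 + 3 + 3; product 3×3×3×3 = 81.

81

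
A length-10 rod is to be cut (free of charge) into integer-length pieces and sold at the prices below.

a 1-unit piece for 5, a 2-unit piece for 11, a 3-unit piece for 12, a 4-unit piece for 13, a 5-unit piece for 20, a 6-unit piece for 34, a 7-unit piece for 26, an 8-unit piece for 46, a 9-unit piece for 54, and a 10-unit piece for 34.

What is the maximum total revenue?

Build R[k] bottom-up: R[k] = max over allowed piece i of (p[i] + R[k−i]).
R[1] = 5
R[2] = 11
R[3] = 16  (first piece 1, then R[2]=11)
R[4] = 22  (first piece 2, then R[2]=11)
R[5] = 27  (first piece 1, then R[4]=22)
R[6] = 34
R[7] = 39  (first piece 1, then R[6]=34)
R[8] = 46
R[9] = 54
R[10] = 59  (first piece 1, then R[9]=54)
One optimal cutting: 9 + 1 → 54 + 5 = 59.

59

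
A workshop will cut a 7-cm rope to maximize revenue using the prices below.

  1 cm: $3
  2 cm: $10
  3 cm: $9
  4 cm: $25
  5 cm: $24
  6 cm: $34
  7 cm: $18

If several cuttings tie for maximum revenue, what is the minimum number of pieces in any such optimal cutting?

3

Consider every possible first cut. r[k] is the best of p[i]+r[k−i] over all sellable i≤k.
r[1] = 3
r[2] = 10
r[3] = 13  (first piece 1, then r[2]=10)
r[4] = 25
r[5] = 28  (first piece 1, then r[4]=25)
r[6] = 35  (first piece 2, then r[4]=25)
r[7] = 38  (first piece 1, then r[6]=35)
Maximum revenue is $38.
Now minimize piece count subject to staying optimal: for each k, pieces[k] = 1 + min over i with p[i]+r[k−i]=r[k] of pieces[k−i].
pieces[4] = 1
pieces[5] = 2
pieces[6] = 2
pieces[7] = 3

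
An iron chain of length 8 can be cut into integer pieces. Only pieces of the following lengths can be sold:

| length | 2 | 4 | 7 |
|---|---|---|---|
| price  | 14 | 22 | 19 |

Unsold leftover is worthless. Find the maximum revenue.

Consider every possible first cut. r[k] is the best of p[i]+r[k−i] over all sellable i≤k.
r[1] = 0
r[2] = 14
r[3] = 14
r[4] = max(14+14, 22+0) = 28
r[5] = max(14+14, 22+0) = 28
r[6] = max(14+28, 22+14) = 42
r[7] = max(14+28, 22+14, 19+0) = 42
r[8] = max(14+42, 22+28, 19+0) = 56
One optimal cutting: 2 + 2 + 2 + 2 → $56.

56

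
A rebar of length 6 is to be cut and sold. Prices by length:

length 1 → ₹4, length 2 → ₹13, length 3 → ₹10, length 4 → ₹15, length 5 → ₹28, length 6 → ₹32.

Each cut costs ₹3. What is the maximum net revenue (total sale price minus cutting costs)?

33

Consider every possible first cut. net[k] is the best of p[i]+net[k−i] over all sellable i≤k, charging 3 whenever i<k.
net[1] = 4
net[2] = max(4+4-3, 13+0) = 13
net[3] = max(4+13-3, 13+4-3, 10+0) = 14
net[4] = max(4+14-3, 13+13-3, 10+4-3, 15+0) = 23
net[5] = max(4+23-3, 13+14-3, 10+13-3, 15+4-3, 28+0) = 28
net[6] = max(4+28-3, 13+23-3, 10+14-3, 15+13-3, 28+4-3, 32+0) = 33
One optimal plan: pieces 2 + 2 + 2 (2 cuts) → ₹39 − ₹6 = ₹33.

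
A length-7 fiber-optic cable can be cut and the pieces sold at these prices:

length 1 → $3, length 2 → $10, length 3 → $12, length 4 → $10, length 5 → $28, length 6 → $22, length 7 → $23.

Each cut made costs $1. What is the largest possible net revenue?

37

Let net[k] be the best obtainable value from length k. For each k, try every first piece i and keep the best of price[i] + net[k−i] minus the 1 cut fee when i<k.
net[1] = 3
net[2] = 10
net[3] = 12  (first piece 1, then net[2]=10)
net[4] = 19  (first piece 2, then net[2]=10)
net[5] = 28
net[6] = 30  (first piece 1, then net[5]=28)
net[7] = 37  (first piece 2, then net[5]=28)
One optimal plan: pieces 5 + 2 (1 cut) → $38 − $1 = $37.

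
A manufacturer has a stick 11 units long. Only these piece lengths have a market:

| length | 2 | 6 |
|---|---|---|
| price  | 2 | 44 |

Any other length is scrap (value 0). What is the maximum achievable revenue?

Let r[k] be the best obtainable value from length k. For each k, try every first piece i and keep the best of price[i] + r[k−i].
r[1] = 0
r[2] = 2
r[3] = 2
r[4] = 4  (first piece 2, then r[2]=2)
r[5] = 4
r[6] = 44
r[7] = 44
r[8] = 46  (first piece 2, then r[6]=44)
r[9] = 46
r[10] = 48  (first piece 2, then r[8]=46)
r[11] = 48
One optimal cutting: pieces 6 + 2 + 2 with 1 unit of scrap → 48.

48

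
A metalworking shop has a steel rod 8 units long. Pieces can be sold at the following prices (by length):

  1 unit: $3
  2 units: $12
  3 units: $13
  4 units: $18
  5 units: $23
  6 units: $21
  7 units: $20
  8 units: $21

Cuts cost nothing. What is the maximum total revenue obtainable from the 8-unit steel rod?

Let r[k] be the best obtainable value from length k. For each k, try every first piece i and keep the best of price[i] + r[k−i].
r[1] = 3
r[2] = 12
r[3] = 15  (first piece 1, then r[2]=12)
r[4] = 24  (first piece 2, then r[2]=12)
r[5] = 27  (first piece 1, then r[4]=24)
r[6] = 36  (first piece 2, then r[4]=24)
r[7] = 39  (first piece 1, then r[6]=36)
r[8] = 48  (first piece 2, then r[6]=36)
One optimal cutting: 2 + 2 + 2 + 2 → $12 + $12 + $12 + $12 = $48.

48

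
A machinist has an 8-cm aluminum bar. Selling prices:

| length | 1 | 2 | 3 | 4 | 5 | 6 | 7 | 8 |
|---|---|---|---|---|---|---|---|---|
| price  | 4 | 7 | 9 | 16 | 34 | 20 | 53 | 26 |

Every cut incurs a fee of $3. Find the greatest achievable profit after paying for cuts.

Let net[k] be the best obtainable value from length k. For each k, try every first piece i and keep the best of price[i] + net[k−i] minus the 3 cut fee when i<k.
net[1] = 4
net[2] = max(4+4-3, 7+0) = 7
net[3] = max(4+7-3, 7+4-3, 9+0) = 9
net[4] = max(4+9-3, 7+7-3, 9+4-3, 16+0) = 16
net[5] = max(4+16-3, 7+9-3, 9+7-3, 16+4-3, 34+0) = 34
net[6] = max(4+34-3, 7+16-3, 9+9-3, 16+7-3, 34+4-3, 20+0) = 35
net[7] = max(4+35-3, 7+34-3, 9+16-3, …, 20+4-3, 53+0) = 53
net[8] = max(4+53-3, 7+35-3, 9+34-3, …, 53+4-3, 26+0) = 54
One optimal plan: pieces 7 + 1 (1 cut) → $57 − $3 = $54.

54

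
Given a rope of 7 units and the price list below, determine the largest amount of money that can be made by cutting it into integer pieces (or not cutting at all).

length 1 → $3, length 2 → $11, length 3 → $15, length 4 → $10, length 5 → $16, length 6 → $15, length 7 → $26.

Let best[k] be the best obtainable value from length k. For each k, try every first piece i and keep the best of price[i] + best[k−i].
best[1] = 3
best[2] = 11
best[3] = 15
best[4] = 22  (first piece 2, then best[2]=11)
best[5] = 26  (first piece 2, then best[3]=15)
best[6] = 33  (first piece 2, then best[4]=22)
best[7] = 37  (first piece 2, then best[5]=26)
One optimal cutting: 3 + 2 + 2 → $15 + $11 + $11 = $37.

37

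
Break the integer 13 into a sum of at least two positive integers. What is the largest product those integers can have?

Fill m[k] for k=2..13: at each k try every first piece i and multiply by the better of (k−i) uncut or m[k−i].
m[2] = 1·max(1,0) = 1·1 = 1
m[3] = 1·max(2,1) = 1·2 = 2
m[4] = 2·max(2,1) = 2·2 = 4
m[5] = 2·max(3,2) = 2·3 = 6
m[6] = 3·max(3,2) = 3·3 = 9
m[7] = 2·max(5,6) = 2·6 = 12
m[8] = 2·max(6,9) = 2·9 = 18
m[9] = 3·max(6,9) = 3·9 = 27
m[10] = 2·max(8,18) = 2·18 = 36
m[11] = 2·max(9,27) = 2·27 = 54
m[12] = 3·max(9,27) = 3·27 = 81
m[13] = 2·max(11,54) = 2·54 = 108
One optimal split: 3 + 3 + 3 + 2 + 2; product 3·3·3·2·2 = 108.

108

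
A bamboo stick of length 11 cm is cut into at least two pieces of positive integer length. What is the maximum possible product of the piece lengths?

Fill m[k] for k=2..11: at each k try every first piece i and multiply by the better of (k−i) uncut or m[k−i].
m[2] = 1*max(1,0) = 1*1 = 1
m[3] = 1*max(2,1) = 1*2 = 2
m[4] = 2*max(2,1) = 2*2 = 4
m[5] = 2*max(3,2) = 2*3 = 6
m[6] = 3*max(3,2) = 3*3 = 9
m[7] = 2*max(5,6) = 2*6 = 12
m[8] = 2*max(6,9) = 2*9 = 18
m[9] = 3*max(6,9) = 3*9 = 27
m[10] = 2*max(8,18) = 2*18 = 36
m[11] = 2*max(9,27) = 2*27 = 54
One optimal split: 3 + 3 + 3 + 2; product 3*3*3*2 = 54.

54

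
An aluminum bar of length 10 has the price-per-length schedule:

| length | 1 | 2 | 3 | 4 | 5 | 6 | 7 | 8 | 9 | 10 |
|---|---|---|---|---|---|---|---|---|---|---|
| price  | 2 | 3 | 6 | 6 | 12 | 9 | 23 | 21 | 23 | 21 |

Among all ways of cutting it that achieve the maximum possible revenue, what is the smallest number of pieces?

Let r[k] be the best obtainable value from length k. For each k, try every first piece i and keep the best of price[i] + r[k−i].
r[1] = 2
r[2] = 4  (first piece 1, then r[1]=2)
r[3] = 6  (first piece 1, then r[2]=4)
r[4] = 8  (first piece 1, then r[3]=6)
r[5] = 12
r[6] = 14  (first piece 1, then r[5]=12)
r[7] = 23
r[8] = 25  (first piece 1, then r[7]=23)
r[9] = 27  (first piece 1, then r[8]=25)
r[10] = 29  (first piece 1, then r[9]=27)
Maximum revenue is $29.
Now minimize piece count subject to staying optimal: for each k, pieces[k] = 1 + min over i with p[i]+r[k−i]=r[k] of pieces[k−i].
pieces[7] = 1
pieces[8] = 2
pieces[9] = 3
pieces[10] = 2

2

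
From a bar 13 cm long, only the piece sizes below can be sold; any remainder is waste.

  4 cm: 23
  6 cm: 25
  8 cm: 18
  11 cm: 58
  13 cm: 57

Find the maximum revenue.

69

Let best[k] be the best obtainable value from length k. For each k, try every first piece i and keep the best of price[i] + best[k−i].
best[1] = 0
best[2] = 0
best[3] = 0
best[4] = 23
best[5] = 23
best[6] = 25
best[7] = 25
best[8] = 46  (first piece 4, then best[4]=23)
best[9] = 46
best[10] = 48  (first piece 4, then best[6]=25)
best[11] = 58
best[12] = 69  (first piece 4, then best[8]=46)
best[13] = 69
One optimal cutting: pieces 4 + 4 + 4 with 1 cm of scrap → 69.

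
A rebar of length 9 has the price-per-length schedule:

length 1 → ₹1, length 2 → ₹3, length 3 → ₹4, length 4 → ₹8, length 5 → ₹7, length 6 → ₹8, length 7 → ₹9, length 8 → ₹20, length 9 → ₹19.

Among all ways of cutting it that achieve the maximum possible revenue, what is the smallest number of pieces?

2

Let r[k] be the best obtainable value from length k. For each k, try every first piece i and keep the best of price[i] + r[k−i].
r[1] = 1
r[2] = 3
r[3] = 4  (first piece 1, then r[2]=3)
r[4] = 8
r[5] = 9  (first piece 1, then r[4]=8)
r[6] = 11  (first piece 2, then r[4]=8)
r[7] = 12  (first piece 1, then r[6]=11)
r[8] = 20
r[9] = 21  (first piece 1, then r[8]=20)
Maximum revenue is ₹21.
Now minimize piece count subject to staying optimal: for each k, pieces[k] = 1 + min over i with p[i]+r[k−i]=r[k] of pieces[k−i].
pieces[6] = 2
pieces[7] = 2
pieces[8] = 1
pieces[9] = 2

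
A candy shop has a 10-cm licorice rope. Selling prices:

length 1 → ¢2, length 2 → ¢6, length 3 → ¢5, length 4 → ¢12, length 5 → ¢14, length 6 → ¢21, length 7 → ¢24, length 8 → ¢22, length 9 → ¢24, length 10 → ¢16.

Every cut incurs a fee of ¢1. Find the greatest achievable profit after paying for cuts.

32

Build net[k] bottom-up: net[k] = max over allowed piece i of (p[i] + net[k−i]) − 1 per cut.
net[1] = 2
net[2] = max(2+2-1, 6+0) = 6
net[3] = max(2+6-1, 6+2-1, 5+0) = 7
net[4] = max(2+7-1, 6+6-1, 5+2-1, 12+0) = 12
net[5] = max(2+12-1, 6+7-1, 5+6-1, 12+2-1, 14+0) = 14
net[6] = max(2+14-1, 6+12-1, 5+7-1, 12+6-1, 14+2-1, 21+0) = 21
net[7] = max(2+21-1, 6+14-1, 5+12-1, …, 21+2-1, 24+0) = 24
net[8] = max(2+24-1, 6+21-1, 5+14-1, …, 24+2-1, 22+0) = 26
net[9] = max(2+26-1, 6+24-1, 5+21-1, …, 22+2-1, 24+0) = 29
net[10] = max(2+29-1, 6+26-1, 5+24-1, …, 24+2-1, 16+0) = 32
One optimal plan: pieces 6 + 4 (1 cut) → ¢33 − ¢1 = ¢32.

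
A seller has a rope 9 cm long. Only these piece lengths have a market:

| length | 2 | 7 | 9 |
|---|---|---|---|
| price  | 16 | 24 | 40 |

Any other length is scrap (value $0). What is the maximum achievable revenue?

Let best[k] be the best obtainable value from length k. For each k, try every first piece i and keep the best of price[i] + best[k−i].
best[1] = 0
best[2] = 16
best[3] = 16
best[4] = 32  (first piece 2, then best[2]=16)
best[5] = 32
best[6] = 48  (first piece 2, then best[4]=32)
best[7] = 48
best[8] = 64  (first piece 2, then best[6]=48)
best[9] = 64
One optimal cutting: pieces 2 + 2 + 2 + 2 with 1 cm of scrap → $64.

64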